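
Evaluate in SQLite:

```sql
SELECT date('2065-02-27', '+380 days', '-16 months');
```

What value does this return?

Applying '+380 days' to 2065-02-27: counting 380 days forward gives 2066-03-14.
Adding -16 months to 2066-03-14 gives 2064-11-14.

2064-11-14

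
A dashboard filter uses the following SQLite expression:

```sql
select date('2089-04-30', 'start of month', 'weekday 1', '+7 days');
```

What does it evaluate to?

2089-04-11

`start of month` rewinds 2089-04-30 to 2089-04-01.
`weekday 1` advances to the next Monday; 2089-04-01 is a Friday, so it moves forward to 2089-04-04.
Advancing 7 more days within April lands on 2089-04-11.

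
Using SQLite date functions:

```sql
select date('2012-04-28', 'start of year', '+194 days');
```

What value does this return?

2012-07-13

`start of year` rewinds 2012-04-28 to 2012-01-01.
Applying '+194 days' to 2012-01-01: counting 194 days forward gives 2012-07-13.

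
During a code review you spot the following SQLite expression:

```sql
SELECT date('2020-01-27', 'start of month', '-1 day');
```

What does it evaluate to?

2019-12-31

`start of month` rewinds 2020-01-27 to 2020-01-01.
Going back 1 day from 2020-01-01 reaches 2019-12-31 (last day of December, 31 days).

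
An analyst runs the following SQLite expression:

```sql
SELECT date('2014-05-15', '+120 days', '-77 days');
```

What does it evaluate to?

Applying '+120 days' to 2014-05-15: counting 120 days forward gives 2014-09-12.
Applying '-77 days' to 2014-09-12: counting 77 days back gives 2014-06-27.

2014-06-27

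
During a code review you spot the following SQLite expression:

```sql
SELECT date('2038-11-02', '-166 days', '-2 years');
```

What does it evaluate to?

2036-05-20

Applying '-166 days' to 2038-11-02: counting 166 days back gives 2038-05-20.
Adding -2 years to 2038-05-20 gives 2036-05-20.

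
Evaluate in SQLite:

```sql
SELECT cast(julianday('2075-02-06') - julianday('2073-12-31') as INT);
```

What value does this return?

402

0 days remain in December 2073 after the 31st (31 − 31).
Full months from January 2074 through January 2075 contribute their day counts.
Then 6 days into February 2075.
Total: 0 + 31 + 28 + 31 + 30 + 31 + 30 + 31 + 31 + 30 + 31 + 30 + 31 + 31 + 6 = 402.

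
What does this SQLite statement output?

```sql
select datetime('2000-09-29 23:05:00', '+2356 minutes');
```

2356 minutes = 39h 16m; +2356 minutes from 2000-09-29 23:05:00 is 2000-10-01 14:21:00 (crosses midnight).

2000-10-01 14:21:00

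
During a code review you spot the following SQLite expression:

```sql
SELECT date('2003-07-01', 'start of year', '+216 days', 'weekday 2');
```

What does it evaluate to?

`start of year` rewinds 2003-07-01 to 2003-01-01.
Applying '+216 days' to 2003-01-01: counting 216 days forward gives 2003-08-05.
`weekday 2` advances to the next Tuesday; 2003-08-05 is already a Tuesday, so it stays at 2003-08-05.

2003-08-05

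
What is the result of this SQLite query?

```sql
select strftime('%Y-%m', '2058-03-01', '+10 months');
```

2059-01

First apply '+10 months': 2058-03-01 → 2059-01-01.
`%Y-%m` extracts the year-month: 2059-01.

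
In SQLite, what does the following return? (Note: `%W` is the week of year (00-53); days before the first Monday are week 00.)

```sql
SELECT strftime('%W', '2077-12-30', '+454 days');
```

13

First apply '+454 days': 2077-12-30 → 2079-03-29.
2079-03-29 is a Wednesday. SQLite's %W counts Mondays since the year started; the result is 13.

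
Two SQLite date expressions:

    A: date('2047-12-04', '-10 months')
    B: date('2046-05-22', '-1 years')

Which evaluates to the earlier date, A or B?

B

A = 2047-02-04.
B = 2045-05-22.
B is earlier.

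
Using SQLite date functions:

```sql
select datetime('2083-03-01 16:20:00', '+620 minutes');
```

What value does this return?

2083-03-02 02:40:00

620 minutes = 10h 20m; +620 minutes from 2083-03-01 16:20:00 is 2083-03-02 02:40:00 (crosses midnight).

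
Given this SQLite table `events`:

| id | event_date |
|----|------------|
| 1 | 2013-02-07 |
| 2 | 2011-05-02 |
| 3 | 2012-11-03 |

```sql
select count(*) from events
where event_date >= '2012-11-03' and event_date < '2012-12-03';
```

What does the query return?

Rows in [2012-11-03, 2012-12-03): 2012-11-03 → 1 row.

1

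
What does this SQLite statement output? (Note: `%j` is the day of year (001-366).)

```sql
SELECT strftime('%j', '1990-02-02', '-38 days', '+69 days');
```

064

First apply '-38 days', '+69 days': 1990-02-02 → 1990-03-05.
Day-of-year for 1990-03-05: days since 1990-01-01 inclusive = 64, zero-padded to 064.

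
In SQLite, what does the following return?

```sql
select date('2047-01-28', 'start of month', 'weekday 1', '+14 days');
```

2047-01-21

`start of month` rewinds 2047-01-28 to 2047-01-01.
`weekday 1` advances to the next Monday; 2047-01-01 is a Tuesday, so it moves forward to 2047-01-07.
Advancing 14 more days within January lands on 2047-01-21.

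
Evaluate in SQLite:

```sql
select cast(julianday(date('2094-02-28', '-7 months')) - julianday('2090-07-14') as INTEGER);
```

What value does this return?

Adding -7 months to 2094-02-28 gives 2093-07-28.
17 days remain in July 2090 after the 14th (31 − 14).
Full months from August 2090 through June 2093 contribute their day counts.
Then 28 days into July 2093.
Total: 17 + 31 + 30 + 31 + 30 + 31 + 31 + 28 + 31 + 30 + 31 + 30 + 31 + 31 + 30 + 31 + 30 + 31 + 31 + 29 + 31 + 30 + 31 + 30 + 31 + 31 + 30 + 31 + 30 + 31 + 31 + 28 + 31 + 30 + 31 + 30 + 28 = 1110.

1110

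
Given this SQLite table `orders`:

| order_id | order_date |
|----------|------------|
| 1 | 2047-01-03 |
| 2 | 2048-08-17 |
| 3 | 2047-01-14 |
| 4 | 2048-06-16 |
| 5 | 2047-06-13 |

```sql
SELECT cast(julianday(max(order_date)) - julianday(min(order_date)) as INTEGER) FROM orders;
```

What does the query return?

MIN = 2047-01-03, MAX = 2048-08-17.
28 days remain in January 2047 after the 3rd (31 − 3).
Full months from February 2047 through July 2048 contribute their day counts.
Then 17 days into August 2048.
Total: 28 + 28 + 31 + 30 + 31 + 30 + 31 + 31 + 30 + 31 + 30 + 31 + 31 + 29 + 31 + 30 + 31 + 30 + 31 + 17 = 592.

592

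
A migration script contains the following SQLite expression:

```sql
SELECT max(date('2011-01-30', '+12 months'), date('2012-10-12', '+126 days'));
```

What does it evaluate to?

date('2011-01-30', '+12 months') → 2012-01-30.
date('2012-10-12', '+126 days') → 2013-02-15.
Later of the two is 2013-02-15.

2013-02-15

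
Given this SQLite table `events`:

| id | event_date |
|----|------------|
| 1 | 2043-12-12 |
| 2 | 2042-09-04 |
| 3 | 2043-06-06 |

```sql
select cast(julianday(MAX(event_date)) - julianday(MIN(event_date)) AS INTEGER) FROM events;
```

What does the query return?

464

MIN = 2042-09-04, MAX = 2043-12-12.
26 days remain in September 2042 after the 4th (30 − 4).
Full months from October 2042 through November 2043 contribute their day counts.
Then 12 days into December 2043.
Total: 26 + 31 + 30 + 31 + 31 + 28 + 31 + 30 + 31 + 30 + 31 + 31 + 30 + 31 + 30 + 12 = 464.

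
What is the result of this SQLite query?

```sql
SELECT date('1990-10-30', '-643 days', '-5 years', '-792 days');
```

Applying '-643 days' to 1990-10-30: counting 643 days back gives 1989-01-25.
Adding -5 years to 1989-01-25 gives 1984-01-25.
Applying '-792 days' to 1984-01-25: counting 792 days back gives 1981-11-24.

1981-11-24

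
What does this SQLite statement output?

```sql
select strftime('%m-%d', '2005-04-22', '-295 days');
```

First apply '-295 days': 2005-04-22 → 2004-07-01.
`%m-%d` extracts the month-day: 07-01.

07-01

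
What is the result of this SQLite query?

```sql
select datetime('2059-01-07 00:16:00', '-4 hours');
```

-4 hours from 2059-01-07 00:16:00 is 2059-01-06 20:16:00 (crosses midnight).

2059-01-06 20:16:00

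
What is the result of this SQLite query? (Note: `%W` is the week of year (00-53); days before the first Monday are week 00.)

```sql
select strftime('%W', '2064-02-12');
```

2064-02-12 is a Tuesday. SQLite's %W counts Mondays since the year started; the result is 06.

06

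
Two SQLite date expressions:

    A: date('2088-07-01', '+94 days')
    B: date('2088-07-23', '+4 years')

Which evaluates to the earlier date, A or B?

A = 2088-10-03.
B = 2092-07-23.
A is earlier.

A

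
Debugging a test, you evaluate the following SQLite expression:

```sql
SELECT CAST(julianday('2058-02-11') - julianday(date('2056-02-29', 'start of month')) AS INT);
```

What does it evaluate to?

`start of month` rewinds 2056-02-29 to 2056-02-01.
28 days remain in February 2056 after the 1st (29 − 1).
Full months from March 2056 through January 2058 contribute their day counts.
Then 11 days into February 2058.
Total: 28 + 31 + 30 + 31 + 30 + 31 + 31 + 30 + 31 + 30 + 31 + 31 + 28 + 31 + 30 + 31 + 30 + 31 + 31 + 30 + 31 + 30 + 31 + 31 + 11 = 741.

741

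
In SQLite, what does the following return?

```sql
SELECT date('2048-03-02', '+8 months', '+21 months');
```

Adding +8 months to 2048-03-02 gives 2048-11-02.
Adding +21 months to 2048-11-02 gives 2050-08-02.

2050-08-02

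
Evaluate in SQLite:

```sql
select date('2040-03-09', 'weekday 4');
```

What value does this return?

2040-03-15

`weekday 4` advances to the next Thursday; 2040-03-09 is a Friday, so it moves forward to 2040-03-15.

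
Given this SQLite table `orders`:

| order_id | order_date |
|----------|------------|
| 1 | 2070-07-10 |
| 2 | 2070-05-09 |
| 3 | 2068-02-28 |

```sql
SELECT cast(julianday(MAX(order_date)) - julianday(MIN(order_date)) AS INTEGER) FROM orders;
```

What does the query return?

863

MIN = 2068-02-28, MAX = 2070-07-10.
1 day remains in February 2068 after the 28th (29 − 28).
Full months from March 2068 through June 2070 contribute their day counts.
Then 10 days into July 2070.
Total: 1 + 31 + 30 + 31 + 30 + 31 + 31 + 30 + 31 + 30 + 31 + 31 + 28 + 31 + 30 + 31 + 30 + 31 + 31 + 30 + 31 + 30 + 31 + 31 + 28 + 31 + 30 + 31 + 30 + 10 = 863.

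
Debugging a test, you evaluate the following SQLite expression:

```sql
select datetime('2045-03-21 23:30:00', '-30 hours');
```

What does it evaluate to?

2045-03-20 17:30:00

-30 hours from 2045-03-21 23:30:00 is 2045-03-20 17:30:00 (crosses midnight).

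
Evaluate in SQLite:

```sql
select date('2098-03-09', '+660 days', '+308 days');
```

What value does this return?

Applying '+660 days' to 2098-03-09: counting 660 days forward gives 2099-12-29.
Applying '+308 days' to 2099-12-29: counting 308 days forward gives 2100-11-02.

2100-11-02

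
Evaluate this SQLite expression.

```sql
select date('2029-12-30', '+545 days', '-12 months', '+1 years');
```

Applying '+545 days' to 2029-12-30: counting 545 days forward gives 2031-06-28.
Adding -12 months to 2031-06-28 gives 2030-06-28.
Adding +1 year to 2030-06-28 gives 2031-06-28.

2031-06-28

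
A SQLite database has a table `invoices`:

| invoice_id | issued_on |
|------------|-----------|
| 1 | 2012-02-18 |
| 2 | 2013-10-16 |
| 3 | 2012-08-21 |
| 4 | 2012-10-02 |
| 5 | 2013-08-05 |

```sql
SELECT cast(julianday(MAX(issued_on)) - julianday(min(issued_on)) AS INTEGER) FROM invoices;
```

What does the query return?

MIN = 2012-02-18, MAX = 2013-10-16.
11 days remain in February 2012 after the 18th (29 − 18).
Full months from March 2012 through September 2013 contribute their day counts.
Then 16 days into October 2013.
Total: 11 + 31 + 30 + 31 + 30 + 31 + 31 + 30 + 31 + 30 + 31 + 31 + 28 + 31 + 30 + 31 + 30 + 31 + 31 + 30 + 16 = 606.

606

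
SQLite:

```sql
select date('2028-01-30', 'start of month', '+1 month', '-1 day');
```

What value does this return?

`start of month` rewinds 2028-01-30 to 2028-01-01.
Adding +1 month to 2028-01-01 gives 2028-02-01.
Going back 1 day from 2028-02-01 reaches 2028-01-31 (last day of January, 31 days).

2028-01-31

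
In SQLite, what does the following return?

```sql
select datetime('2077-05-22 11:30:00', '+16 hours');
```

+16 hours from 2077-05-22 11:30:00 is 2077-05-23 03:30:00 (crosses midnight).

2077-05-23 03:30:00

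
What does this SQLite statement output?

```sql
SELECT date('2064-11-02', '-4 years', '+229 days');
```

Adding -4 years to 2064-11-02 gives 2060-11-02.
Applying '+229 days' to 2060-11-02: counting 229 days forward gives 2061-06-19.

2061-06-19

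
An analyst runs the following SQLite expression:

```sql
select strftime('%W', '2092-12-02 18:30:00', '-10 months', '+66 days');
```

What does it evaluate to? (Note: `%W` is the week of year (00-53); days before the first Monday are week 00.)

14

First apply '-10 months', '+66 days': 2092-12-02 18:30:00 → 2092-04-08 18:30:00.
2092-04-08 is a Tuesday. SQLite's %W counts Mondays since the year started; the result is 14.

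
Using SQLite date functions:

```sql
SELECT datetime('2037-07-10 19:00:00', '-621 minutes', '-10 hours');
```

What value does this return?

621 minutes = 10h 21m; -621 minutes from 2037-07-10 19:00:00 is 2037-07-10 08:39:00.
-10 hours from 2037-07-10 08:39:00 is 2037-07-09 22:39:00 (crosses midnight).

2037-07-09 22:39:00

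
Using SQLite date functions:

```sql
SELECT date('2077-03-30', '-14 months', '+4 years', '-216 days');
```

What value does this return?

2079-06-28

Adding -14 months to 2077-03-30 gives 2076-01-30.
Adding +4 years to 2076-01-30 gives 2080-01-30.
Applying '-216 days' to 2080-01-30: counting 216 days back gives 2079-06-28.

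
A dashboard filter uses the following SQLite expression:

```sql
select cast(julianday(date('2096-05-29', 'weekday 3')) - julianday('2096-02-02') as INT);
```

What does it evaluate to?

`weekday 3` advances to the next Wednesday; 2096-05-29 is a Tuesday, so it moves forward to 2096-05-30.
27 days remain in February 2096 after the 2nd (29 − 2).
March 2096: 31 days.
April 2096: 30 days.
Then 30 days into May 2096.
Total: 27 + 31 + 30 + 30 = 118.

118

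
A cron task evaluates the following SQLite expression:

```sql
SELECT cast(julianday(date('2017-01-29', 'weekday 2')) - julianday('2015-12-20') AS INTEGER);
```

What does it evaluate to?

408

`weekday 2` advances to the next Tuesday; 2017-01-29 is a Sunday, so it moves forward to 2017-01-31.
11 days remain in December 2015 after the 20th (31 − 20).
Full months from January 2016 through December 2016 contribute their day counts.
Then 31 days into January 2017.
Total: 11 + 31 + 29 + 31 + 30 + 31 + 30 + 31 + 31 + 30 + 31 + 30 + 31 + 31 = 408.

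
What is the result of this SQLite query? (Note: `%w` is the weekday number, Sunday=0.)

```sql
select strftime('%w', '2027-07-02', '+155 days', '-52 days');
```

3

First apply '+155 days', '-52 days': 2027-07-02 → 2027-10-13.
2027-10-13 is a Wednesday; with Sunday=0 that is 3.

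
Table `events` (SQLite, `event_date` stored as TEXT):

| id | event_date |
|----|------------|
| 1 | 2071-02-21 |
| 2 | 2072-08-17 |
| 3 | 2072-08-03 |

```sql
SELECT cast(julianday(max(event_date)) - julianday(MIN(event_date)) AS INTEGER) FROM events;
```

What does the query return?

MIN = 2071-02-21, MAX = 2072-08-17.
7 days remain in February 2071 after the 21st (28 − 21).
Full months from March 2071 through July 2072 contribute their day counts.
Then 17 days into August 2072.
Total: 7 + 31 + 30 + 31 + 30 + 31 + 31 + 30 + 31 + 30 + 31 + 31 + 29 + 31 + 30 + 31 + 30 + 31 + 17 = 543.

543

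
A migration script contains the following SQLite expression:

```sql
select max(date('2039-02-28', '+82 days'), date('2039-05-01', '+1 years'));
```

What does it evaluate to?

date('2039-02-28', '+82 days') → 2039-05-21.
date('2039-05-01', '+1 years') → 2040-05-01.
Later of the two is 2040-05-01.

2040-05-01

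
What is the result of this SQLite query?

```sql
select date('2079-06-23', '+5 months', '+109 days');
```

2080-03-11

Adding +5 months to 2079-06-23 gives 2079-11-23.
Applying '+109 days' to 2079-11-23: counting 109 days forward gives 2080-03-11.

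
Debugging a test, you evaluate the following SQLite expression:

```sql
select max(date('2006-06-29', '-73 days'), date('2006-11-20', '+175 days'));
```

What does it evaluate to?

2007-05-14

date('2006-06-29', '-73 days') → 2006-04-17.
date('2006-11-20', '+175 days') → 2007-05-14.
Later of the two is 2007-05-14.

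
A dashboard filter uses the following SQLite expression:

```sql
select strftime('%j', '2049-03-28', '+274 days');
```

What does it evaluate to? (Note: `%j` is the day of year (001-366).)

First apply '+274 days': 2049-03-28 → 2049-12-27.
Day-of-year for 2049-12-27: days since 2049-01-01 inclusive = 361, zero-padded to 361.

361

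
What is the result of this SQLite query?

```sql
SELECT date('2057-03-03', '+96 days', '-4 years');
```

Applying '+96 days' to 2057-03-03: counting 96 days forward gives 2057-06-07.
Adding -4 years to 2057-06-07 gives 2053-06-07.

2053-06-07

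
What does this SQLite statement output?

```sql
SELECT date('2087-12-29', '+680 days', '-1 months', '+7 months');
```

2090-05-08

Applying '+680 days' to 2087-12-29: counting 680 days forward gives 2089-11-08.
Adding -1 month to 2089-11-08 gives 2089-10-08.
Adding +7 months to 2089-10-08 gives 2090-05-08.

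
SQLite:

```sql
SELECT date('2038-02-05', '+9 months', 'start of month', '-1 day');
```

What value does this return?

Adding +9 months to 2038-02-05 gives 2038-11-05.
`start of month` rewinds 2038-11-05 to 2038-11-01.
Going back 1 day from 2038-11-01 reaches 2038-10-31 (last day of October, 31 days).

2038-10-31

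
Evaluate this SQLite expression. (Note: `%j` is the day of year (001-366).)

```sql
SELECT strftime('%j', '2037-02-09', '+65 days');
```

105

First apply '+65 days': 2037-02-09 → 2037-04-15.
Day-of-year for 2037-04-15: days since 2037-01-01 inclusive = 105, zero-padded to 105.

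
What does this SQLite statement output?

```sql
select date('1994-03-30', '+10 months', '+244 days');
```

1995-10-01

Adding +10 months to 1994-03-30 gives 1995-01-30.
Applying '+244 days' to 1995-01-30: counting 244 days forward gives 1995-10-01.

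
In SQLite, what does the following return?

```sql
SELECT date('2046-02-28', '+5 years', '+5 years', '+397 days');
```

2057-03-31

Adding +5 years to 2046-02-28 gives 2051-02-28.
Adding +5 years to 2051-02-28 gives 2056-02-28.
Applying '+397 days' to 2056-02-28: counting 397 days forward gives 2057-03-31.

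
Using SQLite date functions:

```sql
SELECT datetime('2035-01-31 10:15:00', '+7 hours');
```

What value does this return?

2035-01-31 17:15:00

+7 hours from 2035-01-31 10:15:00 is 2035-01-31 17:15:00.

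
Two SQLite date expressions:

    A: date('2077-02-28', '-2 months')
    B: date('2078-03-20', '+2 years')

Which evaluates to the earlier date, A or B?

A

A = 2076-12-28.
B = 2080-03-20.
A is earlier.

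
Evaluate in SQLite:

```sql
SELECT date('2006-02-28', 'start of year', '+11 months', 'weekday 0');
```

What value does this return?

2006-12-03

`start of year` rewinds 2006-02-28 to 2006-01-01.
Adding +11 months to 2006-01-01 gives 2006-12-01.
`weekday 0` advances to the next Sunday; 2006-12-01 is a Friday, so it moves forward to 2006-12-03.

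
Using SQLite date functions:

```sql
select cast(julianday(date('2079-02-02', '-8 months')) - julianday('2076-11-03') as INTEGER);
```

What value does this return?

576

Adding -8 months to 2079-02-02 gives 2078-06-02.
27 days remain in November 2076 after the 3rd (30 − 3).
Full months from December 2076 through May 2078 contribute their day counts.
Then 2 days into June 2078.
Total: 27 + 31 + 31 + 28 + 31 + 30 + 31 + 30 + 31 + 31 + 30 + 31 + 30 + 31 + 31 + 28 + 31 + 30 + 31 + 2 = 576.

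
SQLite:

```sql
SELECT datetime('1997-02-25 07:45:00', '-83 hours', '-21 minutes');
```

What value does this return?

-83 hours from 1997-02-25 07:45:00 is 1997-02-21 20:45:00 (crosses midnight).
-21 minutes from 1997-02-21 20:45:00 is 1997-02-21 20:24:00.

1997-02-21 20:24:00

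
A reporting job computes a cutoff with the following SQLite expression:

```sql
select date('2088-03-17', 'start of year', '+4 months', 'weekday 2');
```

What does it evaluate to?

2088-05-04

`start of year` rewinds 2088-03-17 to 2088-01-01.
Adding +4 months to 2088-01-01 gives 2088-05-01.
`weekday 2` advances to the next Tuesday; 2088-05-01 is a Saturday, so it moves forward to 2088-05-04.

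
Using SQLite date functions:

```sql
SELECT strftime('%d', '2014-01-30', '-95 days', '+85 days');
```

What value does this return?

First apply '-95 days', '+85 days': 2014-01-30 → 2014-01-20.
`%d` extracts the 2-digit day of month: 20.

20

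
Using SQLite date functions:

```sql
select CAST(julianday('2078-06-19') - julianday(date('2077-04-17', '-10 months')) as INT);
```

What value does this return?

Adding -10 months to 2077-04-17 gives 2076-06-17.
13 days remain in June 2076 after the 17th (30 − 17).
Full months from July 2076 through May 2078 contribute their day counts.
Then 19 days into June 2078.
Total: 13 + 31 + 31 + 30 + 31 + 30 + 31 + 31 + 28 + 31 + 30 + 31 + 30 + 31 + 31 + 30 + 31 + 30 + 31 + 31 + 28 + 31 + 30 + 31 + 19 = 732.

732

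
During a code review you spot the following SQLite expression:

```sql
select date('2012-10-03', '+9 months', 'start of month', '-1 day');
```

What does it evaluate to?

2013-06-30

Adding +9 months to 2012-10-03 gives 2013-07-03.
`start of month` rewinds 2013-07-03 to 2013-07-01.
Going back 1 day from 2013-07-01 reaches 2013-06-30 (last day of June, 30 days).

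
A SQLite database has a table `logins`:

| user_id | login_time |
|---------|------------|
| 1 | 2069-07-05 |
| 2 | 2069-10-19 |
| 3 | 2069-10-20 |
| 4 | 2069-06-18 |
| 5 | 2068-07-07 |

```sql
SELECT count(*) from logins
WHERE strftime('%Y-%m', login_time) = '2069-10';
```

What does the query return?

Rows with year-month 2069-10: 2069-10-19, 2069-10-20 → 2.

2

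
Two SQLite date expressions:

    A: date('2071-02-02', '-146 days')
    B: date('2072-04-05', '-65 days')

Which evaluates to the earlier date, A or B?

A = 2070-09-09.
B = 2072-01-31.
A is earlier.

A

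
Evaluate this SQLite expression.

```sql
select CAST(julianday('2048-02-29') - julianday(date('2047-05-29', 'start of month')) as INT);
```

304

`start of month` rewinds 2047-05-29 to 2047-05-01.
30 days remain in May 2047 after the 1st (31 − 1).
Full months from June 2047 through January 2048 contribute their day counts.
Then 29 days into February 2048.
Total: 30 + 30 + 31 + 31 + 30 + 31 + 30 + 31 + 31 + 29 = 304.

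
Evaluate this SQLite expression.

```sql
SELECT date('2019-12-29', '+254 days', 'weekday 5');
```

Applying '+254 days' to 2019-12-29: counting 254 days forward gives 2020-09-08.
`weekday 5` advances to the next Friday; 2020-09-08 is a Tuesday, so it moves forward to 2020-09-11.

2020-09-11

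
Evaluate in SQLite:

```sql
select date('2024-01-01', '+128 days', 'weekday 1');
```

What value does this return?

Applying '+128 days' to 2024-01-01: counting 128 days forward gives 2024-05-08.
`weekday 1` advances to the next Monday; 2024-05-08 is a Wednesday, so it moves forward to 2024-05-13.

2024-05-13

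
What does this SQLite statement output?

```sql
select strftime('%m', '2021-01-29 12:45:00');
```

01

`%m` extracts the 2-digit month (01-12): 01.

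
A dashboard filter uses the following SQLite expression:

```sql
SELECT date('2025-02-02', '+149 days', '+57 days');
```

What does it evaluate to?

Applying '+149 days' to 2025-02-02: counting 149 days forward gives 2025-07-01.
Applying '+57 days' to 2025-07-01: counting 57 days forward gives 2025-08-27.

2025-08-27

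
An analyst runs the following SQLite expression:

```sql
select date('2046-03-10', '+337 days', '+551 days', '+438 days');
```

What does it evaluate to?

Applying '+337 days' to 2046-03-10: counting 337 days forward gives 2047-02-10.
Applying '+551 days' to 2047-02-10: counting 551 days forward gives 2048-08-14.
Applying '+438 days' to 2048-08-14: counting 438 days forward gives 2049-10-26.

2049-10-26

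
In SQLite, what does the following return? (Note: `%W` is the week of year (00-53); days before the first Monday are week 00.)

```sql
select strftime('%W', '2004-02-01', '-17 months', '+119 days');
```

51

First apply '-17 months', '+119 days': 2004-02-01 → 2002-12-29.
2002-12-29 is a Sunday. SQLite's %W counts Mondays since the year started; the result is 51.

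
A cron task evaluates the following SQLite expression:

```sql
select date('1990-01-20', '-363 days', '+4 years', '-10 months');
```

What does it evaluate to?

Applying '-363 days' to 1990-01-20: counting 363 days back gives 1989-01-22.
Adding +4 years to 1989-01-22 gives 1993-01-22.
Adding -10 months to 1993-01-22 gives 1992-03-22.

1992-03-22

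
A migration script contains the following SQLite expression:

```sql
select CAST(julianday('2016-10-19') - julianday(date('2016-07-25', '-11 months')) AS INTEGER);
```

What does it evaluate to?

421

Adding -11 months to 2016-07-25 gives 2015-08-25.
6 days remain in August 2015 after the 25th (31 − 25).
Full months from September 2015 through September 2016 contribute their day counts.
Then 19 days into October 2016.
Total: 6 + 30 + 31 + 30 + 31 + 31 + 29 + 31 + 30 + 31 + 30 + 31 + 31 + 30 + 19 = 421.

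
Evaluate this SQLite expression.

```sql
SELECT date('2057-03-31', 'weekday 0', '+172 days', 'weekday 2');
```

`weekday 0` advances to the next Sunday; 2057-03-31 is a Saturday, so it moves forward to 2057-04-01.
Applying '+172 days' to 2057-04-01: counting 172 days forward gives 2057-09-20.
`weekday 2` advances to the next Tuesday; 2057-09-20 is a Thursday, so it moves forward to 2057-09-25.

2057-09-25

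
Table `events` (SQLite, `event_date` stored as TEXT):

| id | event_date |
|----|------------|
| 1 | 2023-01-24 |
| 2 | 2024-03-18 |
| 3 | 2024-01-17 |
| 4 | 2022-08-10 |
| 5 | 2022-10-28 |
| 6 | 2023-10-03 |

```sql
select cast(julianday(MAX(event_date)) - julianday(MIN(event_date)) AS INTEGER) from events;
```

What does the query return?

MIN = 2022-08-10, MAX = 2024-03-18.
21 days remain in August 2022 after the 10th (31 − 10).
Full months from September 2022 through February 2024 contribute their day counts.
Then 18 days into March 2024.
Total: 21 + 30 + 31 + 30 + 31 + 31 + 28 + 31 + 30 + 31 + 30 + 31 + 31 + 30 + 31 + 30 + 31 + 31 + 29 + 18 = 586.

586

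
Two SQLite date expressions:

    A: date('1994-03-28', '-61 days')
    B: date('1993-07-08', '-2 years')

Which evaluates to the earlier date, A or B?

B

A = 1994-01-26.
B = 1991-07-08.
B is earlier.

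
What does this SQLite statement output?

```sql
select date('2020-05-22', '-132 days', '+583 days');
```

2021-08-16

Applying '-132 days' to 2020-05-22: counting 132 days back gives 2020-01-11.
Applying '+583 days' to 2020-01-11: counting 583 days forward gives 2021-08-16.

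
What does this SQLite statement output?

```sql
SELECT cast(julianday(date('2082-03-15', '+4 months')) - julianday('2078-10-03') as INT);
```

1381

Adding +4 months to 2082-03-15 gives 2082-07-15.
28 days remain in October 2078 after the 3rd (31 − 3).
Full months from November 2078 through June 2082 contribute their day counts.
Then 15 days into July 2082.
Total: 28 + 30 + 31 + 31 + 28 + 31 + 30 + 31 + 30 + 31 + 31 + 30 + 31 + 30 + 31 + 31 + 29 + 31 + 30 + 31 + 30 + 31 + 31 + 30 + 31 + 30 + 31 + 31 + 28 + 31 + 30 + 31 + 30 + 31 + 31 + 30 + 31 + 30 + 31 + 31 + 28 + 31 + 30 + 31 + 30 + 15 = 1381.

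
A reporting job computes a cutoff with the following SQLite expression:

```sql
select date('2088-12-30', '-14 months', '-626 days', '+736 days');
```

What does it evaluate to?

Adding -14 months to 2088-12-30 gives 2087-10-30.
Applying '-626 days' to 2087-10-30: counting 626 days back gives 2086-02-11.
Applying '+736 days' to 2086-02-11: counting 736 days forward gives 2088-02-17.

2088-02-17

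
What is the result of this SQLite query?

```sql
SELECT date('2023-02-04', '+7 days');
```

2023-02-11

Advancing 7 more days within February lands on 2023-02-11.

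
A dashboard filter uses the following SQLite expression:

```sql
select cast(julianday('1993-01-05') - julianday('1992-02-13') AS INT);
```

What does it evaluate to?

16 days remain in February 1992 after the 13th (29 − 13).
Full months from March 1992 through December 1992 contribute their day counts.
Then 5 days into January 1993.
Total: 16 + 31 + 30 + 31 + 30 + 31 + 31 + 30 + 31 + 30 + 31 + 5 = 327.

327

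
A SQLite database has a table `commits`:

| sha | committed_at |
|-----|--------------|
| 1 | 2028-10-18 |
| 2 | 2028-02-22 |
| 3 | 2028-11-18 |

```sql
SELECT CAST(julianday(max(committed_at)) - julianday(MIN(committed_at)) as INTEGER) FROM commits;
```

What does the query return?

MIN = 2028-02-22, MAX = 2028-11-18.
7 days remain in February 2028 after the 22nd (29 − 22).
Full months from March 2028 through October 2028 contribute their day counts.
Then 18 days into November 2028.
Total: 7 + 31 + 30 + 31 + 30 + 31 + 31 + 30 + 31 + 18 = 270.

270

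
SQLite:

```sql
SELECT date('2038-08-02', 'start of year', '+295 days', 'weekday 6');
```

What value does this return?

`start of year` rewinds 2038-08-02 to 2038-01-01.
Applying '+295 days' to 2038-01-01: counting 295 days forward gives 2038-10-23.
`weekday 6` advances to the next Saturday; 2038-10-23 is already a Saturday, so it stays at 2038-10-23.

2038-10-23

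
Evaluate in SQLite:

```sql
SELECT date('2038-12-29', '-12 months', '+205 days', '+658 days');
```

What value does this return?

2040-05-10

Adding -12 months to 2038-12-29 gives 2037-12-29.
Applying '+205 days' to 2037-12-29: counting 205 days forward gives 2038-07-22.
Applying '+658 days' to 2038-07-22: counting 658 days forward gives 2040-05-10.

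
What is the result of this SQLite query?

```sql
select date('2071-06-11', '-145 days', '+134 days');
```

Applying '-145 days' to 2071-06-11: counting 145 days back gives 2071-01-17.
Applying '+134 days' to 2071-01-17: counting 134 days forward gives 2071-05-31.

2071-05-31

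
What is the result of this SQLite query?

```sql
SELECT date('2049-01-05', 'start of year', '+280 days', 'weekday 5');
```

2049-10-08

`start of year` rewinds 2049-01-05 to 2049-01-01.
Applying '+280 days' to 2049-01-01: counting 280 days forward gives 2049-10-08.
`weekday 5` advances to the next Friday; 2049-10-08 is already a Friday, so it stays at 2049-10-08.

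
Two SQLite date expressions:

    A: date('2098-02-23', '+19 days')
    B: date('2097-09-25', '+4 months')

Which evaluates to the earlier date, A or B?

B

A = 2098-03-14.
B = 2098-01-25.
B is earlier.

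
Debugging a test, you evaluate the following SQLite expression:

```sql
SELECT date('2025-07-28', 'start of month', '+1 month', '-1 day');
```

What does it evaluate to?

2025-07-31

`start of month` rewinds 2025-07-28 to 2025-07-01.
Adding +1 month to 2025-07-01 gives 2025-08-01.
Going back 1 day from 2025-08-01 reaches 2025-07-31 (last day of July, 31 days).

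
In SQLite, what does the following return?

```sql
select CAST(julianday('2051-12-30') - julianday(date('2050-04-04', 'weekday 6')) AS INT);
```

630

`weekday 6` advances to the next Saturday; 2050-04-04 is a Monday, so it moves forward to 2050-04-09.
21 days remain in April 2050 after the 9th (30 − 9).
Full months from May 2050 through November 2051 contribute their day counts.
Then 30 days into December 2051.
Total: 21 + 31 + 30 + 31 + 31 + 30 + 31 + 30 + 31 + 31 + 28 + 31 + 30 + 31 + 30 + 31 + 31 + 30 + 31 + 30 + 30 = 630.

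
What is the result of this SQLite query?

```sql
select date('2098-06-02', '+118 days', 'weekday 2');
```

Applying '+118 days' to 2098-06-02: counting 118 days forward gives 2098-09-28.
`weekday 2` advances to the next Tuesday; 2098-09-28 is a Sunday, so it moves forward to 2098-09-30.

2098-09-30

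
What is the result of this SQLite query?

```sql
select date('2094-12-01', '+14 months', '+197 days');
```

2096-08-16

Adding +14 months to 2094-12-01 gives 2096-02-01.
Applying '+197 days' to 2096-02-01: counting 197 days forward gives 2096-08-16.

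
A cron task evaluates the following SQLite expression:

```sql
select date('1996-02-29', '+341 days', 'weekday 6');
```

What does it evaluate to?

1997-02-08

Applying '+341 days' to 1996-02-29: counting 341 days forward gives 1997-02-04.
`weekday 6` advances to the next Saturday; 1997-02-04 is a Tuesday, so it moves forward to 1997-02-08.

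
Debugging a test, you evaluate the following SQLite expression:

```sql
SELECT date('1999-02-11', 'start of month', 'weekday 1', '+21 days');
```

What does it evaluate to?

1999-02-22

`start of month` rewinds 1999-02-11 to 1999-02-01.
`weekday 1` advances to the next Monday; 1999-02-01 is already a Monday, so it stays at 1999-02-01.
Advancing 21 more days within February lands on 1999-02-22.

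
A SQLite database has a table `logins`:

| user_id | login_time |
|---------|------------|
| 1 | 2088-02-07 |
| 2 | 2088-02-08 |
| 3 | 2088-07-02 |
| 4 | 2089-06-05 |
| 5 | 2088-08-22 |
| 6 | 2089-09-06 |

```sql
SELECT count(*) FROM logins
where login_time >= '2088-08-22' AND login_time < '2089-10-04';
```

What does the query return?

3

Rows in [2088-08-22, 2089-10-04): 2089-06-05, 2088-08-22, 2089-09-06 → 3 rows.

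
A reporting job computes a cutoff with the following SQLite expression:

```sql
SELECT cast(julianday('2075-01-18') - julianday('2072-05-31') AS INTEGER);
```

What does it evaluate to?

962

0 days remain in May 2072 after the 31st (31 − 31).
Full months from June 2072 through December 2074 contribute their day counts.
Then 18 days into January 2075.
Total: 0 + 30 + 31 + 31 + 30 + 31 + 30 + 31 + 31 + 28 + 31 + 30 + 31 + 30 + 31 + 31 + 30 + 31 + 30 + 31 + 31 + 28 + 31 + 30 + 31 + 30 + 31 + 31 + 30 + 31 + 30 + 31 + 18 = 962.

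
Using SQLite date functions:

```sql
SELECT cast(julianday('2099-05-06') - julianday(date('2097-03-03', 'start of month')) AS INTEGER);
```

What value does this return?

`start of month` rewinds 2097-03-03 to 2097-03-01.
30 days remain in March 2097 after the 1st (31 − 1).
Full months from April 2097 through April 2099 contribute their day counts.
Then 6 days into May 2099.
Total: 30 + 30 + 31 + 30 + 31 + 31 + 30 + 31 + 30 + 31 + 31 + 28 + 31 + 30 + 31 + 30 + 31 + 31 + 30 + 31 + 30 + 31 + 31 + 28 + 31 + 30 + 6 = 796.

796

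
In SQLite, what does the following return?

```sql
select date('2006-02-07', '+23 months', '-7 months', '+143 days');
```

2007-10-28

Adding +23 months to 2006-02-07 gives 2008-01-07.
Adding -7 months to 2008-01-07 gives 2007-06-07.
Applying '+143 days' to 2007-06-07: counting 143 days forward gives 2007-10-28.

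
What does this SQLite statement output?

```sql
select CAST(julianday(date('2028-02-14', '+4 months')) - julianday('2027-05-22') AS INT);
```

389

Adding +4 months to 2028-02-14 gives 2028-06-14.
9 days remain in May 2027 after the 22nd (31 − 22).
Full months from June 2027 through May 2028 contribute their day counts.
Then 14 days into June 2028.
Total: 9 + 30 + 31 + 31 + 30 + 31 + 30 + 31 + 31 + 29 + 31 + 30 + 31 + 14 = 389.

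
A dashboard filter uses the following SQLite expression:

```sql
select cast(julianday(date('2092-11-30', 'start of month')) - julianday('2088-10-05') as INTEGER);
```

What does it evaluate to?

`start of month` rewinds 2092-11-30 to 2092-11-01.
26 days remain in October 2088 after the 5th (31 − 5).
Full months from November 2088 through October 2092 contribute their day counts.
Then 1 day into November 2092.
Total: 26 + 30 + 31 + 31 + 28 + 31 + 30 + 31 + 30 + 31 + 31 + 30 + 31 + 30 + 31 + 31 + 28 + 31 + 30 + 31 + 30 + 31 + 31 + 30 + 31 + 30 + 31 + 31 + 28 + 31 + 30 + 31 + 30 + 31 + 31 + 30 + 31 + 30 + 31 + 31 + 29 + 31 + 30 + 31 + 30 + 31 + 31 + 30 + 31 + 1 = 1488.

1488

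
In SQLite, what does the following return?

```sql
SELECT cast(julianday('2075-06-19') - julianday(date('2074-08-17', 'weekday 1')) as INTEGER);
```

`weekday 1` advances to the next Monday; 2074-08-17 is a Friday, so it moves forward to 2074-08-20.
11 days remain in August 2074 after the 20th (31 − 20).
Full months from September 2074 through May 2075 contribute their day counts.
Then 19 days into June 2075.
Total: 11 + 30 + 31 + 30 + 31 + 31 + 28 + 31 + 30 + 31 + 19 = 303.

303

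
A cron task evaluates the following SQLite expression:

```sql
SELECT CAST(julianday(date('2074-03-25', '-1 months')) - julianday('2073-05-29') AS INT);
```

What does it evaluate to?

272

Adding -1 month to 2074-03-25 gives 2074-02-25.
2 days remain in May 2073 after the 29th (31 − 29).
Full months from June 2073 through January 2074 contribute their day counts.
Then 25 days into February 2074.
Total: 2 + 30 + 31 + 31 + 30 + 31 + 30 + 31 + 31 + 25 = 272.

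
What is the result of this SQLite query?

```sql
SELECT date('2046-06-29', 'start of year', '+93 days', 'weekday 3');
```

`start of year` rewinds 2046-06-29 to 2046-01-01.
Applying '+93 days' to 2046-01-01: counting 93 days forward gives 2046-04-04.
`weekday 3` advances to the next Wednesday; 2046-04-04 is already a Wednesday, so it stays at 2046-04-04.

2046-04-04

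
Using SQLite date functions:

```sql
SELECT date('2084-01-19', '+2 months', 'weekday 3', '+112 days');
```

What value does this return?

Adding +2 months to 2084-01-19 gives 2084-03-19.
`weekday 3` advances to the next Wednesday; 2084-03-19 is a Sunday, so it moves forward to 2084-03-22.
Applying '+112 days' to 2084-03-22: counting 112 days forward gives 2084-07-12.

2084-07-12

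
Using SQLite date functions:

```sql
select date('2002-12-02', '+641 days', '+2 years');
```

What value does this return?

2006-09-03

Applying '+641 days' to 2002-12-02: counting 641 days forward gives 2004-09-03.
Adding +2 years to 2004-09-03 gives 2006-09-03.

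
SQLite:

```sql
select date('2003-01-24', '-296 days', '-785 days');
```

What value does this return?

Applying '-296 days' to 2003-01-24: counting 296 days back gives 2002-04-03.
Applying '-785 days' to 2002-04-03: counting 785 days back gives 2000-02-08.

2000-02-08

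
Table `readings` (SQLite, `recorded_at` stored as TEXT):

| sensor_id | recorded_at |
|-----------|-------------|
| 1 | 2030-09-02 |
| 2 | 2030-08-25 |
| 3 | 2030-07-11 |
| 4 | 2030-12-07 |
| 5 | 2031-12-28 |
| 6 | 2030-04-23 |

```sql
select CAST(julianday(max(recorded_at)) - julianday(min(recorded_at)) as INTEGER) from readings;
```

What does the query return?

614

MIN = 2030-04-23, MAX = 2031-12-28.
7 days remain in April 2030 after the 23rd (30 − 23).
Full months from May 2030 through November 2031 contribute their day counts.
Then 28 days into December 2031.
Total: 7 + 31 + 30 + 31 + 31 + 30 + 31 + 30 + 31 + 31 + 28 + 31 + 30 + 31 + 30 + 31 + 31 + 30 + 31 + 30 + 28 = 614.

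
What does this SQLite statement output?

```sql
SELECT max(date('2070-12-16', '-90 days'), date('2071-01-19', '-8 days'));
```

2071-01-11

date('2070-12-16', '-90 days') → 2070-09-17.
date('2071-01-19', '-8 days') → 2071-01-11.
Later of the two is 2071-01-11.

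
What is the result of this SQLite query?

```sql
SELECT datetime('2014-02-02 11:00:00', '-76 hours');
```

2014-01-30 07:00:00

-76 hours from 2014-02-02 11:00:00 is 2014-01-30 07:00:00 (crosses midnight).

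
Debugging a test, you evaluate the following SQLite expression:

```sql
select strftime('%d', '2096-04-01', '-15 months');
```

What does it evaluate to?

01

First apply '-15 months': 2096-04-01 → 2095-01-01.
`%d` extracts the 2-digit day of month: 01.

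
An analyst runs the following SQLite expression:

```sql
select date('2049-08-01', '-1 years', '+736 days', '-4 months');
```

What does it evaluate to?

2050-04-07

Adding -1 year to 2049-08-01 gives 2048-08-01.
Applying '+736 days' to 2048-08-01: counting 736 days forward gives 2050-08-07.
Adding -4 months to 2050-08-07 gives 2050-04-07.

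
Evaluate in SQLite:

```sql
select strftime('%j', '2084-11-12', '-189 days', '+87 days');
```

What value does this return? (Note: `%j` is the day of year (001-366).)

First apply '-189 days', '+87 days': 2084-11-12 → 2084-08-02.
Day-of-year for 2084-08-02: days since 2084-01-01 inclusive = 215, zero-padded to 215.

215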